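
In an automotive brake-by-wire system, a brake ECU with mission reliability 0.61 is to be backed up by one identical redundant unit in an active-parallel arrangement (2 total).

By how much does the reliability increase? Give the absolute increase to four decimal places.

0.2379

R_before = 0.61
R_after = 1 − (1 − 0.61)^2 = 0.8479
ΔR = 0.8479 − 0.61 = 0.2379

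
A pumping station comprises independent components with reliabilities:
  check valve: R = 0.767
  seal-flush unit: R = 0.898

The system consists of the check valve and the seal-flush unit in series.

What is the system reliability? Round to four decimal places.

0.6888

Series (check valve and seal-flush unit): 0.767000 × 0.898000 = 0.6888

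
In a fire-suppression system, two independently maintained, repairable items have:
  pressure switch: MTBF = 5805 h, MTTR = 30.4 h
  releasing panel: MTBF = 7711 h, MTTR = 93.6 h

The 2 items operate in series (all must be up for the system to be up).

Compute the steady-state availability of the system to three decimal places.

0.983

A(pressure switch) = MTBF/(MTBF+MTTR) = 5805/(5805+30.4) = 0.994790
A(releasing panel) = MTBF/(MTBF+MTTR) = 7711/(7711+93.6) = 0.988007
Series availability: 0.994790 × 0.988007 = 0.983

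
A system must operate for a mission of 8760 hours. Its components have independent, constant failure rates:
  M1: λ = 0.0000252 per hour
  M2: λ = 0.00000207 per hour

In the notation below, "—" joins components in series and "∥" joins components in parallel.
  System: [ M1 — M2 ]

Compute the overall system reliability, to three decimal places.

0.788

R(M1) = exp(−0.0000252 × 8760) = 0.80192
R(M2) = exp(−0.00000207 × 8760) = 0.98203
Series (M1 and M2): 0.80192 × 0.98203 = 0.788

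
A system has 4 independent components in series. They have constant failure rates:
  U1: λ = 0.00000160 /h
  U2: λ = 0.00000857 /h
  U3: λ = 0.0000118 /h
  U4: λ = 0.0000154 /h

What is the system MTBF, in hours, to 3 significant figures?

26800

Series of exponential components: λ_sys = Σ λ_i
λ_sys = 0.00000160 + 0.00000857 + 0.0000118 + 0.0000154 = 3.7370e-05 /h
MTBF = 1 / λ_sys = 26800 h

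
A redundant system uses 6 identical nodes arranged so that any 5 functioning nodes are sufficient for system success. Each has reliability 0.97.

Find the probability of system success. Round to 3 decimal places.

0.988

R = Σ_{i=5}^{6} C(6,i) p^i (1−p)^{6−i} with p = 0.97
C(6,5)·0.97^5·0.03^1 = 0.15457
C(6,6)·0.97^6·0.03^0 = 0.83297
Sum = 0.988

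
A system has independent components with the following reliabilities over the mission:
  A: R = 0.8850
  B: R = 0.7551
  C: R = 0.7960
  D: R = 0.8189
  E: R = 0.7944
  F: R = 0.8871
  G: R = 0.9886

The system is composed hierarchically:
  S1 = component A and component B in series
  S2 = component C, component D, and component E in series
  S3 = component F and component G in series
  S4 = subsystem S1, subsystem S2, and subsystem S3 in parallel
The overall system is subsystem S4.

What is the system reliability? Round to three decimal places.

0.980

Series (A and B): 0.88500 × 0.75510 = 0.66826
Series (C, D, and E): 0.79600 × 0.81890 × 0.79440 = 0.51783
Series (F and G): 0.88710 × 0.98860 = 0.87699
Parallel ([0.66826], [0.51783], and [0.87699]): 1 − (1 − 0.66826)(1 − 0.51783)(1 − 0.87699) = 0.980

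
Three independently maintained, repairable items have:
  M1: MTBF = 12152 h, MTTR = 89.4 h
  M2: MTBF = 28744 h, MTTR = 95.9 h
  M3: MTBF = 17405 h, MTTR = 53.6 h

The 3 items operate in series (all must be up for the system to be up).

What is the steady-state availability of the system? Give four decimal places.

0.9864

A(M1) = MTBF/(MTBF+MTTR) = 12152/(12152+89.4) = 0.992697
A(M2) = MTBF/(MTBF+MTTR) = 28744/(28744+95.9) = 0.996675
A(M3) = MTBF/(MTBF+MTTR) = 17405/(17405+53.6) = 0.996930
Series availability: 0.992697 × 0.996675 × 0.996930 = 0.9864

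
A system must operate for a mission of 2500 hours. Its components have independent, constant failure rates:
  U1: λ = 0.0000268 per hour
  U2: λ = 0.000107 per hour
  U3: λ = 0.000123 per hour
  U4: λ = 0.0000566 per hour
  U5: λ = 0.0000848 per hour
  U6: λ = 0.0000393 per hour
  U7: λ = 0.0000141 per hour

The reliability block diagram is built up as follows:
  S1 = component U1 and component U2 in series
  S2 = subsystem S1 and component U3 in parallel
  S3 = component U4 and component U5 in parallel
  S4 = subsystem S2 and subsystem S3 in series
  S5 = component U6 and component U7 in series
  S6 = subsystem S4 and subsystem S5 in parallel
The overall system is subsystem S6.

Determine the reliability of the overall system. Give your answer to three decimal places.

R(U1) = exp(−0.0000268 × 2500) = 0.93520
R(U2) = exp(−0.000107 × 2500) = 0.76529
R(U3) = exp(−0.000123 × 2500) = 0.73528
R(U4) = exp(−0.0000566 × 2500) = 0.86806
R(U5) = exp(−0.0000848 × 2500) = 0.80896
R(U6) = exp(−0.0000393 × 2500) = 0.90642
R(U7) = exp(−0.0000141 × 2500) = 0.96536
Series (U1 and U2): 0.93520 × 0.76529 = 0.71570
Parallel ([0.71570] and U3): 1 − (1 − 0.71570)(1 − 0.73528) = 0.92474
Parallel (U4 and U5): 1 − (1 − 0.86806)(1 − 0.80896) = 0.97479
Series ([0.92474] and [0.97479]): 0.92474 × 0.97479 = 0.90143
Series (U6 and U7): 0.90642 × 0.96536 = 0.87502
Parallel ([0.90143] and [0.87502]): 1 − (1 − 0.90143)(1 − 0.87502) = 0.988

0.988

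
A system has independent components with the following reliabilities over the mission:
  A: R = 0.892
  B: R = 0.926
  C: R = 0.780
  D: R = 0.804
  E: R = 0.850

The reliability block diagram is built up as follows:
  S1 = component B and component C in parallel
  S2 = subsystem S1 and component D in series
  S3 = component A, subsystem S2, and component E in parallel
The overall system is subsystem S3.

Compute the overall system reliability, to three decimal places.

0.997

Parallel (B and C): 1 − (1 − 0.92600)(1 − 0.78000) = 0.98372
Series ([0.98372] and D): 0.98372 × 0.80400 = 0.79091
Parallel (A, [0.79091], and E): 1 − (1 − 0.89200)(1 − 0.79091)(1 − 0.85000) = 0.997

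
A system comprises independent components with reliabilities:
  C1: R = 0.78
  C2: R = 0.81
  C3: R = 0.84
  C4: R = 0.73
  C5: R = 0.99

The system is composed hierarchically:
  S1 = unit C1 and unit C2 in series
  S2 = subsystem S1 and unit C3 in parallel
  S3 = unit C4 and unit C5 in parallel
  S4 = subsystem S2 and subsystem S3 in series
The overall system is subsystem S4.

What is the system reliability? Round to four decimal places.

0.9385

Series (C1 and C2): 0.780000 × 0.810000 = 0.631800
Parallel ([0.631800] and C3): 1 − (1 − 0.631800)(1 − 0.840000) = 0.941088
Parallel (C4 and C5): 1 − (1 − 0.730000)(1 − 0.990000) = 0.997300
Series ([0.941088] and [0.997300]): 0.941088 × 0.997300 = 0.9385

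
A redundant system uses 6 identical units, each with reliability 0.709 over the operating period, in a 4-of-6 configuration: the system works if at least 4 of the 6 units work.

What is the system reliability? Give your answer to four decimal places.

0.7608

R = Σ_{i=4}^{6} C(6,i) p^i (1−p)^{6−i} with p = 0.709
C(6,4)·0.709^4·0.291^2 = 0.320968
C(6,5)·0.709^5·0.291^1 = 0.312806
C(6,6)·0.709^6·0.291^0 = 0.127022
Sum = 0.7608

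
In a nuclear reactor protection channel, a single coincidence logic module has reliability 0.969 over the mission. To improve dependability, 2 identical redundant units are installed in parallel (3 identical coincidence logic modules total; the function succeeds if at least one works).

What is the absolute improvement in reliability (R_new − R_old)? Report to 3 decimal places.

R_before = 0.969
R_after = 1 − (1 − 0.969)^3 = 1.000
ΔR = 1.000 − 0.969 = 0.031

0.031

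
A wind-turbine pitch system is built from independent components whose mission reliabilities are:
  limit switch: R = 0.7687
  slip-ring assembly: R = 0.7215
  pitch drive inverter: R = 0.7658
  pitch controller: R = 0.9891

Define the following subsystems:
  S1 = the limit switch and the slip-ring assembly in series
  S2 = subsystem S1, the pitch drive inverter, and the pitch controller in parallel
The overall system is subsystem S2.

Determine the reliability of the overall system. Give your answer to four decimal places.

Series (limit switch and slip-ring assembly): 0.768700 × 0.721500 = 0.554617
Parallel ([0.554617], pitch drive inverter, and pitch controller): 1 − (1 − 0.554617)(1 − 0.765800)(1 − 0.989100) = 0.9989

0.9989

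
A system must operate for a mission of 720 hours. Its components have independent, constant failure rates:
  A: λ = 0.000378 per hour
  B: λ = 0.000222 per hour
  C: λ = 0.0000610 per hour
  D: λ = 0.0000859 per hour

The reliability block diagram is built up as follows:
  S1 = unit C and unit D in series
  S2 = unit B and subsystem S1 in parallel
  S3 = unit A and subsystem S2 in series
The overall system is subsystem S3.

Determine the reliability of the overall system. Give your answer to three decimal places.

0.750

R(A) = exp(−0.000378 × 720) = 0.76173
R(B) = exp(−0.000222 × 720) = 0.85228
R(C) = exp(−0.0000610 × 720) = 0.95703
R(D) = exp(−0.0000859 × 720) = 0.94003
Series (C and D): 0.95703 × 0.94003 = 0.89964
Parallel (B and [0.89964]): 1 − (1 − 0.85228)(1 − 0.89964) = 0.98517
Series (A and [0.98517]): 0.76173 × 0.98517 = 0.750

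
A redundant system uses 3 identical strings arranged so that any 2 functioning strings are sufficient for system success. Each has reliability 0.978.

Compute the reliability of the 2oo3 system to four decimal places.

0.9986

R = Σ_{i=2}^{3} C(3,i) p^i (1−p)^{3−i} with p = 0.978
C(3,2)·0.978^2·0.022^1 = 0.063128
C(3,3)·0.978^3·0.022^0 = 0.935441
Sum = 0.9986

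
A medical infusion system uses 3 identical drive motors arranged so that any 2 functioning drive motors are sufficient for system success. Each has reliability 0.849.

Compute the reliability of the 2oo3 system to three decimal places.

R = Σ_{i=2}^{3} C(3,i) p^i (1−p)^{3−i} with p = 0.849
C(3,2)·0.849^2·0.151^1 = 0.32652
C(3,3)·0.849^3·0.151^0 = 0.61196
Sum = 0.938

0.938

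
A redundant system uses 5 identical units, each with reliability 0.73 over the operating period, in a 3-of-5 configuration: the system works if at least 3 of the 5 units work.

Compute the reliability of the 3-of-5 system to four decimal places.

0.8743

R = Σ_{i=3}^{5} C(5,i) p^i (1−p)^{5−i} with p = 0.73
C(5,3)·0.73^3·0.27^2 = 0.283593
C(5,4)·0.73^4·0.27^1 = 0.383376
C(5,5)·0.73^5·0.27^0 = 0.207307
Sum = 0.8743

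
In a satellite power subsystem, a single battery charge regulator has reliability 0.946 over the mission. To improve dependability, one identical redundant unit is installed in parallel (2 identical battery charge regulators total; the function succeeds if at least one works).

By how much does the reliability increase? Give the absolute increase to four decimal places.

R_before = 0.946
R_after = 1 − (1 − 0.946)^2 = 0.9971
ΔR = 0.9971 − 0.946 = 0.0511

0.0511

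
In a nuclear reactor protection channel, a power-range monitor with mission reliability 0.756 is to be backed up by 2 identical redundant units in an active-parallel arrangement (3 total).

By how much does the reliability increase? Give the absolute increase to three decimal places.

R_before = 0.756
R_after = 1 − (1 − 0.756)^3 = 0.985
ΔR = 0.985 − 0.756 = 0.229

0.229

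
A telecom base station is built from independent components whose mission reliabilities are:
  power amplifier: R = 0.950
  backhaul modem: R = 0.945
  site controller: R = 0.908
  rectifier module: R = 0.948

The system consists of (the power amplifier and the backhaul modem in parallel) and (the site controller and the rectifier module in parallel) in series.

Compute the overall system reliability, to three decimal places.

0.992

Parallel (power amplifier and backhaul modem): 1 − (1 − 0.95000)(1 − 0.94500) = 0.99725
Parallel (site controller and rectifier module): 1 − (1 − 0.90800)(1 − 0.94800) = 0.99522
Series ([0.99725] and [0.99522]): 0.99725 × 0.99522 = 0.992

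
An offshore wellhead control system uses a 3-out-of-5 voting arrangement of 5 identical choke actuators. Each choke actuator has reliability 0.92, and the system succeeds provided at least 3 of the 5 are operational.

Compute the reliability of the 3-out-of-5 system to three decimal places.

R = Σ_{i=3}^{5} C(5,i) p^i (1−p)^{5−i} with p = 0.92
C(5,3)·0.92^3·0.08^2 = 0.04984
C(5,4)·0.92^4·0.08^1 = 0.28656
C(5,5)·0.92^5·0.08^0 = 0.65908
Sum = 0.995

0.995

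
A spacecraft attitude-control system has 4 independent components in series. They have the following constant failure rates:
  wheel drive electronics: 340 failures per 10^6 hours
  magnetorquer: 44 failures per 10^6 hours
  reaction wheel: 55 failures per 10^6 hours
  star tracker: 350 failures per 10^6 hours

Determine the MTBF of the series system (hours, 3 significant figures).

1270

Series of exponential components: λ_sys = Σ λ_i
λ_sys = 0.00034 + 0.000044 + 0.000055 + 0.00035 = 7.8900e-04 /h
MTBF = 1 / λ_sys = 1270 h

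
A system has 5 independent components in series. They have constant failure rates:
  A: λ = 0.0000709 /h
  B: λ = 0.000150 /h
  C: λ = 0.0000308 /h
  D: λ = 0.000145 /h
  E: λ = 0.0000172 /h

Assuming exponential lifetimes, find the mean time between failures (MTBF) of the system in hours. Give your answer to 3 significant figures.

Series of exponential components: λ_sys = Σ λ_i
λ_sys = 0.0000709 + 0.000150 + 0.0000308 + 0.000145 + 0.0000172 = 4.1390e-04 /h
MTBF = 1 / λ_sys = 2420 h

2420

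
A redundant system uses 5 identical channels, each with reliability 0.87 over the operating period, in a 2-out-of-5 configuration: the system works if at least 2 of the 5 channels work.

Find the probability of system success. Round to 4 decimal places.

R = Σ_{i=2}^{5} C(5,i) p^i (1−p)^{5−i} with p = 0.87
C(5,2)·0.87^2·0.13^3 = 0.016629
C(5,3)·0.87^3·0.13^2 = 0.111287
C(5,4)·0.87^4·0.13^1 = 0.372383
C(5,5)·0.87^5·0.13^0 = 0.498421
Sum = 0.9987

0.9987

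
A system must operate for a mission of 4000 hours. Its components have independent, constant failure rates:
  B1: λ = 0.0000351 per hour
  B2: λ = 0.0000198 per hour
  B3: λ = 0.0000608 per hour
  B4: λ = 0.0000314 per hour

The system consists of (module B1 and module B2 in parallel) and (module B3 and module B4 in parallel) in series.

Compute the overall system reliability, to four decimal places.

R(B1) = exp(−0.0000351 × 4000) = 0.869011
R(B2) = exp(−0.0000198 × 4000) = 0.923855
R(B3) = exp(−0.0000608 × 4000) = 0.784115
R(B4) = exp(−0.0000314 × 4000) = 0.881968
Parallel (B1 and B2): 1 − (1 − 0.869011)(1 − 0.923855) = 0.990026
Parallel (B3 and B4): 1 − (1 − 0.784115)(1 − 0.881968) = 0.974519
Series ([0.990026] and [0.974519]): 0.990026 × 0.974519 = 0.9648

0.9648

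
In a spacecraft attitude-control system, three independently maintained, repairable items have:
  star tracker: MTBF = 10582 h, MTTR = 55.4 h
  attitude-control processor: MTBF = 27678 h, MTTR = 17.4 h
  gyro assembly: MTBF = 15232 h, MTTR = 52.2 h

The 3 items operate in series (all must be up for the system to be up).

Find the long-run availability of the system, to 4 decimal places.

A(star tracker) = MTBF/(MTBF+MTTR) = 10582/(10582+55.4) = 0.994792
A(attitude-control processor) = MTBF/(MTBF+MTTR) = 27678/(27678+17.4) = 0.999372
A(gyro assembly) = MTBF/(MTBF+MTTR) = 15232/(15232+52.2) = 0.996585
Series availability: 0.994792 × 0.999372 × 0.996585 = 0.9908

0.9908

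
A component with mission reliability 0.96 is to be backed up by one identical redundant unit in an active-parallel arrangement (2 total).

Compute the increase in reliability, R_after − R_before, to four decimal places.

R_before = 0.96
R_after = 1 − (1 − 0.96)^2 = 0.9984
ΔR = 0.9984 − 0.96 = 0.0384

0.0384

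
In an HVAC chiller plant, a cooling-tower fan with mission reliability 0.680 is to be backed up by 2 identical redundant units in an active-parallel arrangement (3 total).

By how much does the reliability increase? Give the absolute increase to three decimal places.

R_before = 0.680
R_after = 1 − (1 − 0.680)^3 = 0.967
ΔR = 0.967 − 0.680 = 0.287

0.287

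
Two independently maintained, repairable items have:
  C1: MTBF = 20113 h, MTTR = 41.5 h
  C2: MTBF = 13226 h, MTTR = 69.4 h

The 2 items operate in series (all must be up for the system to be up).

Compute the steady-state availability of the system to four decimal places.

0.9927

A(C1) = MTBF/(MTBF+MTTR) = 20113/(20113+41.5) = 0.997941
A(C2) = MTBF/(MTBF+MTTR) = 13226/(13226+69.4) = 0.994780
Series availability: 0.997941 × 0.994780 = 0.9927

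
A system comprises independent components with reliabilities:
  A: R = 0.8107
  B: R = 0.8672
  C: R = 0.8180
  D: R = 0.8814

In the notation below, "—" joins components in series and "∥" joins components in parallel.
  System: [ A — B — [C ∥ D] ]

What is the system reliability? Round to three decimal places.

Parallel (C and D): 1 − (1 − 0.81800)(1 − 0.88140) = 0.97841
Series (A, B, and [0.97841]): 0.81070 × 0.86720 × 0.97841 = 0.688

0.688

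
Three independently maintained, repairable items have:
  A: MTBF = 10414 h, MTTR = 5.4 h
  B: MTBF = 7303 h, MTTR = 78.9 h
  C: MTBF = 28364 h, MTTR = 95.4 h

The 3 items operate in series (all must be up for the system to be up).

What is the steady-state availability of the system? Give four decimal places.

A(A) = MTBF/(MTBF+MTTR) = 10414/(10414+5.4) = 0.999482
A(B) = MTBF/(MTBF+MTTR) = 7303/(7303+78.9) = 0.989312
A(C) = MTBF/(MTBF+MTTR) = 28364/(28364+95.4) = 0.996648
Series availability: 0.999482 × 0.989312 × 0.996648 = 0.9855

0.9855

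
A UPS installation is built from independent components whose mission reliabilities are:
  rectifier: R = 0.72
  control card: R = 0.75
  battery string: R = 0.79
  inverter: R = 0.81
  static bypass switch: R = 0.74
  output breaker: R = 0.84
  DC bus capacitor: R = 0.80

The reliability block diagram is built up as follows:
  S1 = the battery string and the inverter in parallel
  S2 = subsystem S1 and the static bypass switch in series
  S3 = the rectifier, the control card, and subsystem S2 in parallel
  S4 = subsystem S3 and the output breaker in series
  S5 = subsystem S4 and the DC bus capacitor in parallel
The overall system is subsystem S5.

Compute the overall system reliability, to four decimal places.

Parallel (battery string and inverter): 1 − (1 − 0.790000)(1 − 0.810000) = 0.960100
Series ([0.960100] and static bypass switch): 0.960100 × 0.740000 = 0.710474
Parallel (rectifier, control card, and [0.710474]): 1 − (1 − 0.720000)(1 − 0.750000)(1 − 0.710474) = 0.979733
Series ([0.979733] and output breaker): 0.979733 × 0.840000 = 0.822976
Parallel ([0.822976] and DC bus capacitor): 1 − (1 − 0.822976)(1 − 0.800000) = 0.9646

0.9646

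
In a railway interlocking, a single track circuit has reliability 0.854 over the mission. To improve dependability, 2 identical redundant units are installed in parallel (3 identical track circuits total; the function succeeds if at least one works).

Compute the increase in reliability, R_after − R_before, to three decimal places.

0.143

R_before = 0.854
R_after = 1 − (1 − 0.854)^3 = 0.997
ΔR = 0.997 − 0.854 = 0.143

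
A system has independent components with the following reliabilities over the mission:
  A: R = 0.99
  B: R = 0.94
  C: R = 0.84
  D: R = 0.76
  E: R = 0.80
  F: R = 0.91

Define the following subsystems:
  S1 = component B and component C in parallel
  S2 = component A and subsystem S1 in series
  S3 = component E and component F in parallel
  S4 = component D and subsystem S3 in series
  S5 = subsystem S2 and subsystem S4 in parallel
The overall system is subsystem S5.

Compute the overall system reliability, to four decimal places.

0.9951

Parallel (B and C): 1 − (1 − 0.940000)(1 − 0.840000) = 0.990400
Series (A and [0.990400]): 0.990000 × 0.990400 = 0.980496
Parallel (E and F): 1 − (1 − 0.800000)(1 − 0.910000) = 0.982000
Series (D and [0.982000]): 0.760000 × 0.982000 = 0.746320
Parallel ([0.980496] and [0.746320]): 1 − (1 − 0.980496)(1 − 0.746320) = 0.9951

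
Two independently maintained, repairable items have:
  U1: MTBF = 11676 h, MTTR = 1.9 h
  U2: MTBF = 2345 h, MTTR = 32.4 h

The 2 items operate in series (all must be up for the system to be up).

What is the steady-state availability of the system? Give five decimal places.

0.98621

A(U1) = MTBF/(MTBF+MTTR) = 11676/(11676+1.9) = 0.999837
A(U2) = MTBF/(MTBF+MTTR) = 2345/(2345+32.4) = 0.986372
Series availability: 0.999837 × 0.986372 = 0.98621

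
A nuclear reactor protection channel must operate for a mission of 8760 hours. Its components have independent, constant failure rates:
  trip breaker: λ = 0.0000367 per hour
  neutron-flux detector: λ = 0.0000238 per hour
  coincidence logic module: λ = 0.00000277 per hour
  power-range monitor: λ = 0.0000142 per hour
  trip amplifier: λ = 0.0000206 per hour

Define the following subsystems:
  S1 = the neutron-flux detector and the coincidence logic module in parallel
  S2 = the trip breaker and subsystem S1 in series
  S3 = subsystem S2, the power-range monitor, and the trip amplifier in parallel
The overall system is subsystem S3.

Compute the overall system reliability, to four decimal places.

0.9946

R(trip breaker) = exp(−0.0000367 × 8760) = 0.725066
R(neutron-flux detector) = exp(−0.0000238 × 8760) = 0.811811
R(coincidence logic module) = exp(−0.00000277 × 8760) = 0.976027
R(power-range monitor) = exp(−0.0000142 × 8760) = 0.883034
R(trip amplifier) = exp(−0.0000206 × 8760) = 0.834889
Parallel (neutron-flux detector and coincidence logic module): 1 − (1 − 0.811811)(1 − 0.976027) = 0.995489
Series (trip breaker and [0.995489]): 0.725066 × 0.995489 = 0.721795
Parallel ([0.721795], power-range monitor, and trip amplifier): 1 − (1 − 0.721795)(1 − 0.883034)(1 − 0.834889) = 0.9946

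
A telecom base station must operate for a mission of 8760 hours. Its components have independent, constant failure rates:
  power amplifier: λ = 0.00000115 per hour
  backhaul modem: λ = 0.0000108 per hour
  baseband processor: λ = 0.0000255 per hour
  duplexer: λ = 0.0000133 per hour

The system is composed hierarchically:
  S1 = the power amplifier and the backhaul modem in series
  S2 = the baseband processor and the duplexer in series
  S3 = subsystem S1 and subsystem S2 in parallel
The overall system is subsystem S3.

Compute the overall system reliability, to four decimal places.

0.9714

R(power amplifier) = exp(−0.00000115 × 8760) = 0.989977
R(backhaul modem) = exp(−0.0000108 × 8760) = 0.909729
R(baseband processor) = exp(−0.0000255 × 8760) = 0.799811
R(duplexer) = exp(−0.0000133 × 8760) = 0.890023
Series (power amplifier and backhaul modem): 0.989977 × 0.909729 = 0.900611
Series (baseband processor and duplexer): 0.799811 × 0.890023 = 0.711850
Parallel ([0.900611] and [0.711850]): 1 − (1 − 0.900611)(1 − 0.711850) = 0.9714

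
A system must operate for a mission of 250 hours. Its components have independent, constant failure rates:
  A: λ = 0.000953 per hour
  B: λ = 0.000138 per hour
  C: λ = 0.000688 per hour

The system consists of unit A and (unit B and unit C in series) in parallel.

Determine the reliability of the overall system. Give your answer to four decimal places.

0.9604

R(A) = exp(−0.000953 × 250) = 0.788006
R(B) = exp(−0.000138 × 250) = 0.966088
R(C) = exp(−0.000688 × 250) = 0.841979
Series (B and C): 0.966088 × 0.841979 = 0.813426
Parallel (A and [0.813426]): 1 − (1 − 0.788006)(1 − 0.813426) = 0.9604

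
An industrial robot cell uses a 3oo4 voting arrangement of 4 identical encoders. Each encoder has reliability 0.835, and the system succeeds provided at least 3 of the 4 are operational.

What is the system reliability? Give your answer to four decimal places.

0.8704

R = Σ_{i=3}^{4} C(4,i) p^i (1−p)^{4−i} with p = 0.835
C(4,3)·0.835^3·0.165^1 = 0.384241
C(4,4)·0.835^4·0.165^0 = 0.486123
Sum = 0.8704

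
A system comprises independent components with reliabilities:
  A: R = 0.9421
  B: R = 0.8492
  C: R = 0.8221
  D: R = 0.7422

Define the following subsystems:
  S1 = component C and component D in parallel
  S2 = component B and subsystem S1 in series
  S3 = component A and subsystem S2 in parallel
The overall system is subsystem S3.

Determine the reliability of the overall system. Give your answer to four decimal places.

Parallel (C and D): 1 − (1 − 0.822100)(1 − 0.742200) = 0.954137
Series (B and [0.954137]): 0.849200 × 0.954137 = 0.810253
Parallel (A and [0.810253]): 1 − (1 − 0.942100)(1 − 0.810253) = 0.9890

0.9890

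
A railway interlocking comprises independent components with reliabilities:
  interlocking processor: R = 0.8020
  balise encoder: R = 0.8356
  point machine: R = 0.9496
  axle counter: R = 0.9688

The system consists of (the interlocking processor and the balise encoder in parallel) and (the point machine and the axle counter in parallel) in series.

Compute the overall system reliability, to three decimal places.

0.966

Parallel (interlocking processor and balise encoder): 1 − (1 − 0.80200)(1 − 0.83560) = 0.96745
Parallel (point machine and axle counter): 1 − (1 − 0.94960)(1 − 0.96880) = 0.99843
Series ([0.96745] and [0.99843]): 0.96745 × 0.99843 = 0.966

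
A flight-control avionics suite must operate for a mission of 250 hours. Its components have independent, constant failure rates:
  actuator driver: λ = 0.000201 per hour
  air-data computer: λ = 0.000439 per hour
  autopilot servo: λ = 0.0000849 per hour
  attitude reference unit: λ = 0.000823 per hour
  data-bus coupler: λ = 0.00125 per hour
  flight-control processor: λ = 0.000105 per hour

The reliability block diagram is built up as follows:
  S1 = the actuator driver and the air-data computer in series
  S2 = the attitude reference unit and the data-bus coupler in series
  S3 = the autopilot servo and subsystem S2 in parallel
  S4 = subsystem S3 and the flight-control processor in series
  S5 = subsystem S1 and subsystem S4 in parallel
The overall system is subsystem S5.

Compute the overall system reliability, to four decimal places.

0.9949

R(actuator driver) = exp(−0.000201 × 250) = 0.950992
R(air-data computer) = exp(−0.000439 × 250) = 0.896058
R(autopilot servo) = exp(−0.0000849 × 250) = 0.978999
R(attitude reference unit) = exp(−0.000823 × 250) = 0.814037
R(data-bus coupler) = exp(−0.00125 × 250) = 0.731616
R(flight-control processor) = exp(−0.000105 × 250) = 0.974092
Series (actuator driver and air-data computer): 0.950992 × 0.896058 = 0.852144
Series (attitude reference unit and data-bus coupler): 0.814037 × 0.731616 = 0.595562
Parallel (autopilot servo and [0.595562]): 1 − (1 − 0.978999)(1 − 0.595562) = 0.991506
Series ([0.991506] and flight-control processor): 0.991506 × 0.974092 = 0.965818
Parallel ([0.852144] and [0.965818]): 1 − (1 − 0.852144)(1 − 0.965818) = 0.9949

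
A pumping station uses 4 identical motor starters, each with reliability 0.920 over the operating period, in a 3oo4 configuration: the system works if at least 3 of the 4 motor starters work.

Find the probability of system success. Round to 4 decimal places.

R = Σ_{i=3}^{4} C(4,i) p^i (1−p)^{4−i} with p = 0.920
C(4,3)·0.920^3·0.080^1 = 0.249180
C(4,4)·0.920^4·0.080^0 = 0.716393
Sum = 0.9656

0.9656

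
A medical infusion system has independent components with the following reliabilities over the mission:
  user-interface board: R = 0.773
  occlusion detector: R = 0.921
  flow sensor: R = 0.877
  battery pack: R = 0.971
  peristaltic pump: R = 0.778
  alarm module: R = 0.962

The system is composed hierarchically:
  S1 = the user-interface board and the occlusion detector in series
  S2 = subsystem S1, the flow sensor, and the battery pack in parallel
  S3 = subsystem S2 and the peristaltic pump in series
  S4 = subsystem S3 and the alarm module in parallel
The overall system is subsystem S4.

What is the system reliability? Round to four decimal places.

0.9915

Series (user-interface board and occlusion detector): 0.773000 × 0.921000 = 0.711933
Parallel ([0.711933], flow sensor, and battery pack): 1 − (1 − 0.711933)(1 − 0.877000)(1 − 0.971000) = 0.998972
Series ([0.998972] and peristaltic pump): 0.998972 × 0.778000 = 0.777200
Parallel ([0.777200] and alarm module): 1 − (1 − 0.777200)(1 − 0.962000) = 0.9915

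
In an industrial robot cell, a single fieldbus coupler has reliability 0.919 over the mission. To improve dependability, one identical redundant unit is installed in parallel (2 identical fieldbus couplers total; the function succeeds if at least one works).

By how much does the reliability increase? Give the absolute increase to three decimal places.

0.074

R_before = 0.919
R_after = 1 − (1 − 0.919)^2 = 0.993
ΔR = 0.993 − 0.919 = 0.074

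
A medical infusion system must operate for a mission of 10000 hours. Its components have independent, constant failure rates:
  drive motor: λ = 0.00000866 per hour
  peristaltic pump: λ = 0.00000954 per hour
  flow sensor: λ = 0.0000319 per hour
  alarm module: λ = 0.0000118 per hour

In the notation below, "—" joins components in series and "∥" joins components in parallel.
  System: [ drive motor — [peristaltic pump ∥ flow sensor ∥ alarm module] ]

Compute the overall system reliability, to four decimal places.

R(drive motor) = exp(−0.00000866 × 10000) = 0.917044
R(peristaltic pump) = exp(−0.00000954 × 10000) = 0.909009
R(flow sensor) = exp(−0.0000319 × 10000) = 0.726876
R(alarm module) = exp(−0.0000118 × 10000) = 0.888696
Parallel (peristaltic pump, flow sensor, and alarm module): 1 − (1 − 0.909009)(1 − 0.726876)(1 − 0.888696) = 0.997234
Series (drive motor and [0.997234]): 0.917044 × 0.997234 = 0.9145

0.9145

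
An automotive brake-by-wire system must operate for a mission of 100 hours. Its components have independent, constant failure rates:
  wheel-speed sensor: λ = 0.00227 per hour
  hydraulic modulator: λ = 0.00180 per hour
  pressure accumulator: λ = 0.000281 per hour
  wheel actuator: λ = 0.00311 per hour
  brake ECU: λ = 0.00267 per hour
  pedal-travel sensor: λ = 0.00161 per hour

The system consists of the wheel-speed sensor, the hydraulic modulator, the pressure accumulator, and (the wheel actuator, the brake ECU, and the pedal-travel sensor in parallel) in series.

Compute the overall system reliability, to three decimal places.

R(wheel-speed sensor) = exp(−0.00227 × 100) = 0.79692
R(hydraulic modulator) = exp(−0.00180 × 100) = 0.83527
R(pressure accumulator) = exp(−0.000281 × 100) = 0.97229
R(wheel actuator) = exp(−0.00311 × 100) = 0.73271
R(brake ECU) = exp(−0.00267 × 100) = 0.76567
R(pedal-travel sensor) = exp(−0.00161 × 100) = 0.85129
Parallel (wheel actuator, brake ECU, and pedal-travel sensor): 1 − (1 − 0.73271)(1 − 0.76567)(1 − 0.85129) = 0.99069
Series (wheel-speed sensor, hydraulic modulator, pressure accumulator, and [0.99069]): 0.79692 × 0.83527 × 0.97229 × 0.99069 = 0.641

0.641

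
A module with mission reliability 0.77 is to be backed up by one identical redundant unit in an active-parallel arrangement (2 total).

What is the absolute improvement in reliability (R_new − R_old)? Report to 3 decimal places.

R_before = 0.77
R_after = 1 − (1 − 0.77)^2 = 0.947
ΔR = 0.947 − 0.77 = 0.177

0.177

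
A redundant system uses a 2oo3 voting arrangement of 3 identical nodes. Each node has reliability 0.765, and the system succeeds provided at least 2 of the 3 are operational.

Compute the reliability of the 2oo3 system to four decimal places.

R = Σ_{i=2}^{3} C(3,i) p^i (1−p)^{3−i} with p = 0.765
C(3,2)·0.765^2·0.235^1 = 0.412584
C(3,3)·0.765^3·0.235^0 = 0.447697
Sum = 0.8603

0.8603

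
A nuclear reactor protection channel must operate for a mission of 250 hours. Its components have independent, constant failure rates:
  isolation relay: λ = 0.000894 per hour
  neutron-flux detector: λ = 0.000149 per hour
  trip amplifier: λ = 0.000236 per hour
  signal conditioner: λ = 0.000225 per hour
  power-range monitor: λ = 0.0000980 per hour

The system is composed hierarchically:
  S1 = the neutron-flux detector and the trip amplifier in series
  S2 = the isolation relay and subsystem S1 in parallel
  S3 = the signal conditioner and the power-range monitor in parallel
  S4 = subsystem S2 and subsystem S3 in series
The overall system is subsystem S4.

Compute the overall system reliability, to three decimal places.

0.980

R(isolation relay) = exp(−0.000894 × 250) = 0.79971
R(neutron-flux detector) = exp(−0.000149 × 250) = 0.96344
R(trip amplifier) = exp(−0.000236 × 250) = 0.94271
R(signal conditioner) = exp(−0.000225 × 250) = 0.94530
R(power-range monitor) = exp(−0.0000980 × 250) = 0.97580
Series (neutron-flux detector and trip amplifier): 0.96344 × 0.94271 = 0.90824
Parallel (isolation relay and [0.90824]): 1 − (1 − 0.79971)(1 − 0.90824) = 0.98162
Parallel (signal conditioner and power-range monitor): 1 − (1 − 0.94530)(1 − 0.97580) = 0.99868
Series ([0.98162] and [0.99868]): 0.98162 × 0.99868 = 0.980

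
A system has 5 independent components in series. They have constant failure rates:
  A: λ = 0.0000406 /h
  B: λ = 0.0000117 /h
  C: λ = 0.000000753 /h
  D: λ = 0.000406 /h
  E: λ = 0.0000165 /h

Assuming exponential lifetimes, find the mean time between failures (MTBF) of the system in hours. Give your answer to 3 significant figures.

2100

Series of exponential components: λ_sys = Σ λ_i
λ_sys = 0.0000406 + 0.0000117 + 0.000000753 + 0.000406 + 0.0000165 = 4.7555e-04 /h
MTBF = 1 / λ_sys = 2100 h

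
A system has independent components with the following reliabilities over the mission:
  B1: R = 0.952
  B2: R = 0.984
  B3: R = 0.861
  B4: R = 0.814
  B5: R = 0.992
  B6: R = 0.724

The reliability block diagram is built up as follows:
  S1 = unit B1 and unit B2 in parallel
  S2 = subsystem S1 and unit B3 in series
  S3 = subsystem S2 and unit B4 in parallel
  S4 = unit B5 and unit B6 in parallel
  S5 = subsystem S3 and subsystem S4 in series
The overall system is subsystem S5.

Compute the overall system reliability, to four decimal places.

Parallel (B1 and B2): 1 − (1 − 0.952000)(1 − 0.984000) = 0.999232
Series ([0.999232] and B3): 0.999232 × 0.861000 = 0.860339
Parallel ([0.860339] and B4): 1 − (1 − 0.860339)(1 − 0.814000) = 0.974023
Parallel (B5 and B6): 1 − (1 − 0.992000)(1 − 0.724000) = 0.997792
Series ([0.974023] and [0.997792]): 0.974023 × 0.997792 = 0.9719

0.9719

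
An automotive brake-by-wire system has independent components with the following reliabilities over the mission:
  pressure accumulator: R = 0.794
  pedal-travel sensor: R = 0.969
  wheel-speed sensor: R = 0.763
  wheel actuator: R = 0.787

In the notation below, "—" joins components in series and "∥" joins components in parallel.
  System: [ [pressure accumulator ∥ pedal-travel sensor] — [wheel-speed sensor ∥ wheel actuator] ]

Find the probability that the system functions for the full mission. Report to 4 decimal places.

0.9435

Parallel (pressure accumulator and pedal-travel sensor): 1 − (1 − 0.794000)(1 − 0.969000) = 0.993614
Parallel (wheel-speed sensor and wheel actuator): 1 − (1 − 0.763000)(1 − 0.787000) = 0.949519
Series ([0.993614] and [0.949519]): 0.993614 × 0.949519 = 0.9435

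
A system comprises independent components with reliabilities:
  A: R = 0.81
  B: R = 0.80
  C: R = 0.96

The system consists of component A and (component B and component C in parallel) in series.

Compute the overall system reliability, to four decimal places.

Parallel (B and C): 1 − (1 − 0.800000)(1 − 0.960000) = 0.992000
Series (A and [0.992000]): 0.810000 × 0.992000 = 0.8035

0.8035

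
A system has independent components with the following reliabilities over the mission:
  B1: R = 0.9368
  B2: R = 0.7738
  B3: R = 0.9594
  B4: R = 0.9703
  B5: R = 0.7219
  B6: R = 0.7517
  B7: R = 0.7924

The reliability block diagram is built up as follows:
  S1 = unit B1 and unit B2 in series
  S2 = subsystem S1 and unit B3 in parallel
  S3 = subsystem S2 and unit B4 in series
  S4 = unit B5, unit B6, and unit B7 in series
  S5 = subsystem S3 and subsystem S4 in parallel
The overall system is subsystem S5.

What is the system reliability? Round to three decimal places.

Series (B1 and B2): 0.93680 × 0.77380 = 0.72490
Parallel ([0.72490] and B3): 1 − (1 − 0.72490)(1 − 0.95940) = 0.98883
Series ([0.98883] and B4): 0.98883 × 0.97030 = 0.95946
Series (B5, B6, and B7): 0.72190 × 0.75170 × 0.79240 = 0.43000
Parallel ([0.95946] and [0.43000]): 1 − (1 − 0.95946)(1 − 0.43000) = 0.977

0.977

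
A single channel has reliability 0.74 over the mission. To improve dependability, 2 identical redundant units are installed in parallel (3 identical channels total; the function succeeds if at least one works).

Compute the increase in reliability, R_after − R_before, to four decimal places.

R_before = 0.74
R_after = 1 − (1 − 0.74)^3 = 0.9824
ΔR = 0.9824 − 0.74 = 0.2424

0.2424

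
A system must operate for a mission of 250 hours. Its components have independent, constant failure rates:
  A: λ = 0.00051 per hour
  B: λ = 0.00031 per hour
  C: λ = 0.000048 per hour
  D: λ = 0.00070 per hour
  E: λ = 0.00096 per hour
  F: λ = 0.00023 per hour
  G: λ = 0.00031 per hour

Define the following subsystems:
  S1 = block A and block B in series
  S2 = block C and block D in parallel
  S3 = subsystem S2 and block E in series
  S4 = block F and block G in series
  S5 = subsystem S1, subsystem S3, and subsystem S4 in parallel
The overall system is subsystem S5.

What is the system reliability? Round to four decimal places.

R(A) = exp(−0.00051 × 250) = 0.880293
R(B) = exp(−0.00031 × 250) = 0.925427
R(C) = exp(−0.000048 × 250) = 0.988072
R(D) = exp(−0.00070 × 250) = 0.839457
R(E) = exp(−0.00096 × 250) = 0.786628
R(F) = exp(−0.00023 × 250) = 0.944122
R(G) = exp(−0.00031 × 250) = 0.925427
Series (A and B): 0.880293 × 0.925427 = 0.814647
Parallel (C and D): 1 − (1 − 0.988072)(1 − 0.839457) = 0.998085
Series ([0.998085] and E): 0.998085 × 0.786628 = 0.785122
Series (F and G): 0.944122 × 0.925427 = 0.873716
Parallel ([0.814647], [0.785122], and [0.873716]): 1 − (1 − 0.814647)(1 − 0.785122)(1 − 0.873716) = 0.9950

0.9950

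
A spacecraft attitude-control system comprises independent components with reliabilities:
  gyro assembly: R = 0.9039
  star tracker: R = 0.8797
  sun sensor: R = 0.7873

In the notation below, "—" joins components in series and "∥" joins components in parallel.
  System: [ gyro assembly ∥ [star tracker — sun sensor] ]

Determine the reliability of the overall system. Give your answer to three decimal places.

Series (star tracker and sun sensor): 0.87970 × 0.78730 = 0.69259
Parallel (gyro assembly and [0.69259]): 1 − (1 − 0.90390)(1 − 0.69259) = 0.970

0.970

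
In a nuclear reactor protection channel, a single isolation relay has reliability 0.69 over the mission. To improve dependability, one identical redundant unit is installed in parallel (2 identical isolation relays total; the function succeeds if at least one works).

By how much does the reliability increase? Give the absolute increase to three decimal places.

0.214

R_before = 0.69
R_after = 1 − (1 − 0.69)^2 = 0.904
ΔR = 0.904 − 0.69 = 0.214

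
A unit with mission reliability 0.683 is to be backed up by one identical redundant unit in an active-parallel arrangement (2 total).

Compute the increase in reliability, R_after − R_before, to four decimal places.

0.2165

R_before = 0.683
R_after = 1 − (1 − 0.683)^2 = 0.8995
ΔR = 0.8995 − 0.683 = 0.2165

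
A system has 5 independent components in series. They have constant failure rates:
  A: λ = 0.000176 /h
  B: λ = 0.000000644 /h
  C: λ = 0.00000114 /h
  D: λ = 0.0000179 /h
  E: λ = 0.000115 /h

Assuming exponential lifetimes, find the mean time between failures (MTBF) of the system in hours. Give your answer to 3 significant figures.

Series of exponential components: λ_sys = Σ λ_i
λ_sys = 0.000176 + 0.000000644 + 0.00000114 + 0.0000179 + 0.000115 = 3.1068e-04 /h
MTBF = 1 / λ_sys = 3220 h

3220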